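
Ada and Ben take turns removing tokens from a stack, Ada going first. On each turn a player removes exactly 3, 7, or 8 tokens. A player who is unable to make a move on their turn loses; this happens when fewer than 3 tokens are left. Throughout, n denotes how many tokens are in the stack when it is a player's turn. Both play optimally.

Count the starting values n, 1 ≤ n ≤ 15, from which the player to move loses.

5

Label each position W (a win for the player to move) or L (a loss). A position with no legal move is L; any other position is W exactly when some move reaches an L, and L when every move reaches a W.
n=0: no move → L
n=1: no move → L
n=2: no move → L
n=3: W (go to 0, an L position)
n=4: W (go to 1, an L position)
n=5: W (go to 2, an L position)
n=6: L (sole option 3(W) is W)
n=7: W (go to 0, an L position)
n=8: W (go to 1, an L position)
n=9: W (go to 6, an L position)
n=10: W (go to 2, an L position)
n=11: L (options 8(W), 4(W), 3(W) are all W)
n=12: L (options 9(W), 5(W), 4(W) are all W)
n=13: W (go to 6, an L position)
n=14: W (go to 11, an L position)
n=15: W (go to 12, an L position)
L entries with 1 ≤ n ≤ 15 (n=0 is outside the asked range and is not counted): n = 1, 2, 6, 11, 12; that makes 5.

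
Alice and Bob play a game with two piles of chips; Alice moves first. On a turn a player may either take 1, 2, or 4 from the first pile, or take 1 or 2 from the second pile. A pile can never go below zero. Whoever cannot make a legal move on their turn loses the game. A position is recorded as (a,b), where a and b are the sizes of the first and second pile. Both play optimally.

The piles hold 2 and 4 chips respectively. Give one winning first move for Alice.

Move to (1,4).

Use the standard recursion: the mover loses at a terminal position; elsewhere, the mover wins exactly when some move hands the opponent an L position.
No move ever increases a pile, so every position that can arise here has a ≤ 2 and b ≤ 4; it is enough to label the cells with 0 ≤ a ≤ 2 and 0 ≤ b ≤ 4.
Every move lowers a or b (never raises either), so fill the grid row by row in increasing a, and left to right within a row: each cell's successors are then already labelled.
      b=0  b=1  b=2  b=3  b=4
a=0:    L    W    W    L    W
a=1:    W    L    W    W    L
a=2:    W    W    L    W    W
Cells with no legal move (terminal, hence L): (0,0).
The remaining L cells, each justified by listing all of its moves:
(0,3): only reaches (0,2)(W), (0,1)(W), all W → L
(1,1): only reaches (0,1)(W), (1,0)(W), all W → L
(1,4): only reaches (0,4)(W), (1,3)(W), (1,2)(W), all W → L
(2,2): only reaches (1,2)(W), (0,2)(W), (2,1)(W), (2,0)(W), all W → L
Every other cell has at least one move into one of the L cells above, so it is W.
From (2,4), the L positions reachable in one move are: (1,4), (2,2). Any move reaching one of these is winning.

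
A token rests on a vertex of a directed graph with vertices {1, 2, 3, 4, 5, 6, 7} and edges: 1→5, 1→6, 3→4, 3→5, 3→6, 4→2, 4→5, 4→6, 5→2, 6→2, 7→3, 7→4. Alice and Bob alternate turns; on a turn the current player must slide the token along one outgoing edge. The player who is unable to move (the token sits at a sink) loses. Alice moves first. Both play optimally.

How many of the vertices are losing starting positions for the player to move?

Label each position W (a win for the player to move) or L (a loss). A position with no legal move is L; any other position is W exactly when some move reaches an L, and L when every move reaches a W.
Every edge goes from a vertex to one that appears earlier in the order 2, 6, 5, 1, 4, 3, 7, so processing vertices in that order labels each vertex after all of its successors.
2: no outgoing edge → L
6: can move to 2, which is L ⇒ W
5: can move to 2, which is L ⇒ W
1: moves to 5(W), 6(W); every one is W ⇒ L
4: can move to 2, which is L ⇒ W
3: moves to 4(W), 5(W), 6(W); every one is W ⇒ L
7: can move to 3, which is L ⇒ W
The L vertices are 1, 2, 3; that is 3 in all.

3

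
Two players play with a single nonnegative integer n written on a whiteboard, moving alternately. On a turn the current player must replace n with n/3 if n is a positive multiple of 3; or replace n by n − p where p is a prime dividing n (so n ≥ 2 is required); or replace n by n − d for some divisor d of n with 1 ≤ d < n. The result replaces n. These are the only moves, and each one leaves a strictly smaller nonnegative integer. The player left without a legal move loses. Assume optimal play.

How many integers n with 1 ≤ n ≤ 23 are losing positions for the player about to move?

5

Label each position W (a win for the player to move) or L (a loss). A position with no legal move is L; any other position is W exactly when some move reaches an L, and L when every move reaches a W.
n=0: no move → L
n=1: no move → L
n=2: reaches L-position 0 → W
n=3: reaches L-position 0 → W
n=4: only reaches 2(W), 3(W), all W → L
n=5: reaches L-position 0 → W
n=6: reaches L-position 4 → W
n=7: reaches L-position 0 → W
n=8: reaches L-position 4 → W
n=9: only reaches 3(W), 6(W), 8(W), all W → L
n=10: reaches L-position 9 → W
n=11: reaches L-position 0 → W
n=12: reaches L-position 4 → W
n=13: reaches L-position 0 → W
n=14: only reaches 7(W), 12(W), 13(W), all W → L
n=15: reaches L-position 14 → W
n=16: reaches L-position 14 → W
n=17: reaches L-position 0 → W
n=18: reaches L-position 9 → W
n=19: reaches L-position 0 → W
n=20: only reaches 10(W), 15(W), 16(W), 18(W), 19(W), all W → L
n=21: reaches L-position 14 → W
n=22: reaches L-position 20 → W
n=23: reaches L-position 0 → W
L entries with 1 ≤ n ≤ 23 (n=0 is outside the asked range and is not counted): n = 1, 4, 9, 14, 20; that makes 5.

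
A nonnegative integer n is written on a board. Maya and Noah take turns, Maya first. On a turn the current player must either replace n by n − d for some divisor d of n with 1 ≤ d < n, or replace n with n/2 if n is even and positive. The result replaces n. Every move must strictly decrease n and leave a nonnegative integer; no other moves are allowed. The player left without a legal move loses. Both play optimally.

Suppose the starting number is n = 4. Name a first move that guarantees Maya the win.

Move to 3.

Use the standard recursion: the mover loses at a terminal position; elsewhere, the mover wins exactly when some move hands the opponent an L position.
n=0: no move → L
n=1: no move → L
n=2: →1(L), so W
n=3: →2(W) only, which is W, so L
n=4: →3(L), so W
From 4, the L positions reachable in one move are: 3.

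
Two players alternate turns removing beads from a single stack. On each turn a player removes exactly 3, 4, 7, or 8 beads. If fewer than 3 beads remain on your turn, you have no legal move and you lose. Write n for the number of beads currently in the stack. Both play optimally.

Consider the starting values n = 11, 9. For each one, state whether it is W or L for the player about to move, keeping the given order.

11: L, 9: W

Compute win/loss labels from the base case upward. A position with no move is L. Any other position is W if it can reach an L in one move, else L.
n=0: no move → L
n=1: no move → L
n=2: no move → L
n=3: →0(L), so W
n=4: →1(L), so W
n=5: →2(L), so W
n=6: →2(L), so W
n=7: →0(L), so W
n=8: →1(L), so W
n=9: →2(L), so W
n=10: →2(L), so W
n=11: →8(W), 7(W), 4(W), 3(W) — all W, so L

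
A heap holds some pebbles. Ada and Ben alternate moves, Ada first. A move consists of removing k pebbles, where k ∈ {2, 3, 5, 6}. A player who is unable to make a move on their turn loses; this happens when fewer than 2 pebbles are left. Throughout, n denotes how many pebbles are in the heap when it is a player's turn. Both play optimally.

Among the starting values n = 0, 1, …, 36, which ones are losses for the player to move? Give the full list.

0, 1, 8, 9, 16, 17, 24, 25, 32, 33

Work bottom-up. With no move the player to move loses. Otherwise the position is W if at least one move leads to an L position for the opponent, and L if every move leads to a W.
n=0: no move → L
n=1: no move → L
n=2: reaches L-position 0 → W
n=3: reaches L-position 1 → W
n=4: reaches L-position 1 → W
n=5: reaches L-position 0 → W
n=6: reaches L-position 1 → W
n=7: reaches L-position 1 → W
n=8: only reaches 6(W), 5(W), 3(W), 2(W), all W → L
n=9: only reaches 7(W), 6(W), 4(W), 3(W), all W → L
n=10: reaches L-position 8 → W
n=11: reaches L-position 9 → W
n=12: reaches L-position 9 → W
n=13: reaches L-position 8 → W
n=14: reaches L-position 9 → W
n=15: reaches L-position 9 → W
n=16: only reaches 14(W), 13(W), 11(W), 10(W), all W → L
n=17: only reaches 15(W), 14(W), 12(W), 11(W), all W → L
n=18: reaches L-position 16 → W
n=19: reaches L-position 17 → W
n=20: reaches L-position 17 → W
n=21: reaches L-position 16 → W
n=22: reaches L-position 17 → W
n=23: reaches L-position 17 → W
n=24: only reaches 22(W), 21(W), 19(W), 18(W), all W → L
n=25: only reaches 23(W), 22(W), 20(W), 19(W), all W → L
n=26: reaches L-position 24 → W
n=27: reaches L-position 25 → W
n=28: reaches L-position 25 → W
n=29: reaches L-position 24 → W
n=30: reaches L-position 25 → W
n=31: reaches L-position 25 → W
n=32: only reaches 30(W), 29(W), 27(W), 26(W), all W → L
n=33: only reaches 31(W), 30(W), 28(W), 27(W), all W → L
n=34: reaches L-position 32 → W
n=35: reaches L-position 33 → W
n=36: reaches L-position 33 → W
Reading off the rows marked L gives the requested list; there are 10 such values of n.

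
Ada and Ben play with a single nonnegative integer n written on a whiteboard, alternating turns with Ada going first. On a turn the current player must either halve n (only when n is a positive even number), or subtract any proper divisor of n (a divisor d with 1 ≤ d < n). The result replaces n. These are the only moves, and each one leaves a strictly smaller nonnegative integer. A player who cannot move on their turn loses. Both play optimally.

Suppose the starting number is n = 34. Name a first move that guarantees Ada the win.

Positions with no move are L. A position that does have a move is losing for the player to move precisely when every available move leads to a winning position for the opponent. Fill in the labels:
n=0: no move → L
n=1: no move → L
n=2: →1(L), so W
n=3: →2(W) only, which is W, so L
n=4: →3(L), so W
n=5: →4(W) only, which is W, so L
n=6: →3(L), so W
n=7: →6(W) only, which is W, so L
n=8: →7(L), so W
n=9: →6(W), 8(W) — all W, so L
n=10: →5(L), so W
n=11: →10(W) only, which is W, so L
n=12: →9(L), so W
n=13: →12(W) only, which is W, so L
n=14: →7(L), so W
n=15: →10(W), 12(W), 14(W) — all W, so L
n=16: →15(L), so W
n=17: →16(W) only, which is W, so L
n=18: →9(L), so W
n=19: →18(W) only, which is W, so L
n=20: →15(L), so W
n=21: →14(W), 18(W), 20(W) — all W, so L
n=22: →11(L), so W
n=23: →22(W) only, which is W, so L
n=24: →21(L), so W
n=25: →20(W), 24(W) — all W, so L
n=26: →13(L), so W
n=27: →18(W), 24(W), 26(W) — all W, so L
n=28: →21(L), so W
n=29: →28(W) only, which is W, so L
n=30: →15(L), so W
n=31: →30(W) only, which is W, so L
n=32: →31(L), so W
n=33: →22(W), 30(W), 32(W) — all W, so L
n=34: →17(L), so W
From 34, the L positions reachable in one move are: 17, 33. Any move reaching one of these is winning.

Move to 17.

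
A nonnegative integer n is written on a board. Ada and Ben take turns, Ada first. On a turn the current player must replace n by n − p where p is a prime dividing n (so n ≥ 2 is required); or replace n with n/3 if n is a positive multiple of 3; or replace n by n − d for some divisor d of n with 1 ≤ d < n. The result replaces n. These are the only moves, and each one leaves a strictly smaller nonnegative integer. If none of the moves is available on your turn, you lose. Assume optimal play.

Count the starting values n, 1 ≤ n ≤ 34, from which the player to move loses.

7

Build the W/L table. Terminal = L. A non-terminal position is W if it has a move to some L; otherwise it is L.
n=0: no move → L
n=1: no move → L
n=2: can move to 0, which is L ⇒ W
n=3: can move to 0, which is L ⇒ W
n=4: moves to 2(W), 3(W); every one is W ⇒ L
n=5: can move to 0, which is L ⇒ W
n=6: can move to 4, which is L ⇒ W
n=7: can move to 0, which is L ⇒ W
n=8: can move to 4, which is L ⇒ W
n=9: moves to 3(W), 6(W), 8(W); every one is W ⇒ L
n=10: can move to 9, which is L ⇒ W
n=11: can move to 0, which is L ⇒ W
n=12: can move to 4, which is L ⇒ W
n=13: can move to 0, which is L ⇒ W
n=14: moves to 7(W), 12(W), 13(W); every one is W ⇒ L
n=15: can move to 14, which is L ⇒ W
n=16: can move to 14, which is L ⇒ W
n=17: can move to 0, which is L ⇒ W
n=18: can move to 9, which is L ⇒ W
n=19: can move to 0, which is L ⇒ W
n=20: moves to 10(W), 15(W), 16(W), 18(W), 19(W); every one is W ⇒ L
n=21: can move to 14, which is L ⇒ W
n=22: can move to 20, which is L ⇒ W
n=23: can move to 0, which is L ⇒ W
n=24: can move to 20, which is L ⇒ W
n=25: can move to 20, which is L ⇒ W
n=26: moves to 13(W), 24(W), 25(W); every one is W ⇒ L
n=27: can move to 9, which is L ⇒ W
n=28: can move to 14, which is L ⇒ W
n=29: can move to 0, which is L ⇒ W
n=30: can move to 20, which is L ⇒ W
n=31: can move to 0, which is L ⇒ W
n=32: moves to 16(W), 24(W), 28(W), 30(W), 31(W); every one is W ⇒ L
n=33: can move to 32, which is L ⇒ W
n=34: can move to 32, which is L ⇒ W
L entries with 1 ≤ n ≤ 34 (n=0 is outside the asked range and is not counted): n = 1, 4, 9, 14, 20, 26, 32; that makes 7.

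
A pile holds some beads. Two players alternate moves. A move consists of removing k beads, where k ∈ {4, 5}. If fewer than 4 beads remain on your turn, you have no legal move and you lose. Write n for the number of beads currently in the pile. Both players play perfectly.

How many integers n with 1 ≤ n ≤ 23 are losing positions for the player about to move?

11

Compute win/loss labels from the base case upward. A position with no move is L. Any other position is W if it can reach an L in one move, else L.
n=0: no move → L
n=1: no move → L
n=2: no move → L
n=3: no move → L
n=4: W (go to 0, an L position)
n=5: W (go to 1, an L position)
n=6: W (go to 2, an L position)
n=7: W (go to 3, an L position)
n=8: W (go to 3, an L position)
n=9: L (options 5(W), 4(W) are all W)
n=10: L (options 6(W), 5(W) are all W)
n=11: L (options 7(W), 6(W) are all W)
n=12: L (options 8(W), 7(W) are all W)
n=13: W (go to 9, an L position)
n=14: W (go to 10, an L position)
n=15: W (go to 11, an L position)
n=16: W (go to 12, an L position)
n=17: W (go to 12, an L position)
n=18: L (options 14(W), 13(W) are all W)
n=19: L (options 15(W), 14(W) are all W)
n=20: L (options 16(W), 15(W) are all W)
n=21: L (options 17(W), 16(W) are all W)
n=22: W (go to 18, an L position)
n=23: W (go to 19, an L position)
L entries with 1 ≤ n ≤ 23 (n=0 is outside the asked range and is not counted): n = 1, 2, 3, 9, 10, 11, 12, 18, 19, 20, 21; that makes 11.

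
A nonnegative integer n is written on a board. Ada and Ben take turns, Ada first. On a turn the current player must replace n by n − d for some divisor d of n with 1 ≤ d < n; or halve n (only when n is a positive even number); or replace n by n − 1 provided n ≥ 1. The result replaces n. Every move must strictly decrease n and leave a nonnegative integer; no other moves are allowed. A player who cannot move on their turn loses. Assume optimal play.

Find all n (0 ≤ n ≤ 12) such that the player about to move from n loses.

Compute win/loss labels from the base case upward. A position with no move is L. Any other position is W if it can reach an L in one move, else L.
n=0: no move → L
n=1: →0(L), so W
n=2: →1(W) only, which is W, so L
n=3: →2(L), so W
n=4: →2(L), so W
n=5: →4(W) only, which is W, so L
n=6: →5(L), so W
n=7: →6(W) only, which is W, so L
n=8: →7(L), so W
n=9: →6(W), 8(W) — all W, so L
n=10: →5(L), so W
n=11: →10(W) only, which is W, so L
n=12: →9(L), so W
The losing starting values of n are exactly the entries labelled L in this table (6 of them).

0, 2, 5, 7, 9, 11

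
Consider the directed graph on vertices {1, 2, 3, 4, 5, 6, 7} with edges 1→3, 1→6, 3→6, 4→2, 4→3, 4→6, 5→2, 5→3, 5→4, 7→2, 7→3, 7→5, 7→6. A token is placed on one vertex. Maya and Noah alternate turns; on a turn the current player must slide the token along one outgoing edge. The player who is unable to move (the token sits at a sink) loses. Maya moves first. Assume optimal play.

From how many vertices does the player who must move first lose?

Positions with no move are L. A position that does have a move is losing for the player to move precisely when every available move leads to a winning position for the opponent. Fill in the labels:
Every edge goes from a vertex to one that appears earlier in the order 6, 2, 3, 4, 5, 7, 1, so processing vertices in that order labels each vertex after all of its successors.
6: no outgoing edge → L
2: no outgoing edge → L
3: reaches L-position 6 → W
4: reaches L-position 2 → W
5: reaches L-position 2 → W
7: reaches L-position 2 → W
1: reaches L-position 6 → W
The L vertices are 2, 6; that is 2 in all.

2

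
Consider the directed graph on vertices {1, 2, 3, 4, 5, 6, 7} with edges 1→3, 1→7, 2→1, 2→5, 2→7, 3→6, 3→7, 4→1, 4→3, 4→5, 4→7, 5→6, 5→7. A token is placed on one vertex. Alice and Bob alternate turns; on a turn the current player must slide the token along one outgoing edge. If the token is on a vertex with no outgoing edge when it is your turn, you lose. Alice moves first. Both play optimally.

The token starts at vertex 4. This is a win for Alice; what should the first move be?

Move to 7.

Label each position W (a win for the player to move) or L (a loss). A position with no legal move is L; any other position is W exactly when some move reaches an L, and L when every move reaches a W.
Every edge goes from a vertex to one that appears earlier in the order 6, 7, 3, 1, 5, 2, 4, so processing vertices in that order labels each vertex after all of its successors.
6: no outgoing edge → L
7: no outgoing edge → L
3: can move to 7, which is L ⇒ W
1: can move to 7, which is L ⇒ W
5: can move to 7, which is L ⇒ W
2: can move to 7, which is L ⇒ W
4: can move to 7, which is L ⇒ W
From 4, the L positions reachable in one move are: 7.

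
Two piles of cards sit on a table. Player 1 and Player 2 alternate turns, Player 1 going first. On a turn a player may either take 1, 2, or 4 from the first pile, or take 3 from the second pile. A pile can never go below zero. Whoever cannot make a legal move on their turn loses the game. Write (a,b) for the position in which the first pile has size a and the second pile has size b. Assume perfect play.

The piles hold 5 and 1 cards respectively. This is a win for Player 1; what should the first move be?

Compute win/loss labels from the base case upward. A position with no move is L. Any other position is W if it can reach an L in one move, else L.
No move ever increases a pile, so every position that can arise here has a ≤ 5 and b ≤ 1; it is enough to label the cells with 0 ≤ a ≤ 5 and 0 ≤ b ≤ 1.
Every move lowers a or b (never raises either), so fill the grid row by row in increasing a, and left to right within a row: each cell's successors are then already labelled.
      b=0  b=1
a=0:    L    L
a=1:    W    W
a=2:    W    W
a=3:    L    L
a=4:    W    W
a=5:    W    W
Cells with no legal move (terminal, hence L): (0,0), (0,1).
The remaining L cells, each justified by listing all of its moves:
(3,0): only reaches (2,0)(W), (1,0)(W), all W → L
(3,1): only reaches (2,1)(W), (1,1)(W), all W → L
Every other cell has at least one move into one of the L cells above, so it is W.
From (5,1), the L positions reachable in one move are: (3,1).

Move to (3,1).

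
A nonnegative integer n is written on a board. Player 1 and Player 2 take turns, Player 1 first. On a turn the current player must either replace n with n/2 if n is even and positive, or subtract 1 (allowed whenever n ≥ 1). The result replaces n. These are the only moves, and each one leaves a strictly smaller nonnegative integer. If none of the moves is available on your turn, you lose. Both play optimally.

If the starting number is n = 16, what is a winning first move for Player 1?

Compute win/loss labels from the base case upward. A position with no move is L. Any other position is W if it can reach an L in one move, else L.
n=0: no move → L
n=1: →0(L), so W
n=2: →1(W) only, which is W, so L
n=3: →2(L), so W
n=4: →2(L), so W
n=5: →4(W) only, which is W, so L
n=6: →5(L), so W
n=7: →6(W) only, which is W, so L
n=8: →7(L), so W
n=9: →8(W) only, which is W, so L
n=10: →5(L), so W
n=11: →10(W) only, which is W, so L
n=12: →11(L), so W
n=13: →12(W) only, which is W, so L
n=14: →7(L), so W
n=15: →14(W) only, which is W, so L
n=16: →15(L), so W
From 16, the L positions reachable in one move are: 15.

Move to 15.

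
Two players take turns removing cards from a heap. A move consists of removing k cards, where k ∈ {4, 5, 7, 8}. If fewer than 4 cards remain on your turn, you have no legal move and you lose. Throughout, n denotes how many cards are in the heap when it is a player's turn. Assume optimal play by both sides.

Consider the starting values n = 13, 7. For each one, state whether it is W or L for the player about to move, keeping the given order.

Work bottom-up. With no move the player to move loses. Otherwise the position is W if at least one move leads to an L position for the opponent, and L if every move leads to a W.
n=0: no move → L
n=1: no move → L
n=2: no move → L
n=3: no move → L
n=4: W (go to 0, an L position)
n=5: W (go to 1, an L position)
n=6: W (go to 2, an L position)
n=7: W (go to 3, an L position)
n=8: W (go to 3, an L position)
n=9: W (go to 2, an L position)
n=10: W (go to 3, an L position)
n=11: W (go to 3, an L position)
n=12: L (options 8(W), 7(W), 5(W), 4(W) are all W)
n=13: L (options 9(W), 8(W), 6(W), 5(W) are all W)

13: L, 7: W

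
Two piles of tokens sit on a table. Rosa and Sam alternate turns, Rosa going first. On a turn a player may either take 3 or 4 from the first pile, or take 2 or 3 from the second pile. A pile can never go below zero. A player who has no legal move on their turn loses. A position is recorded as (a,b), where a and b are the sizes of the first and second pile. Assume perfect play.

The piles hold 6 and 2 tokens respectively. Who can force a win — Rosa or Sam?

Rosa wins.

Work bottom-up. With no move the player to move loses. Otherwise the position is W if at least one move leads to an L position for the opponent, and L if every move leads to a W.
No move ever increases a pile, so every position that can arise here has a ≤ 6 and b ≤ 2; it is enough to label the cells with 0 ≤ a ≤ 6 and 0 ≤ b ≤ 2.
Every move lowers a or b (never raises either), so fill the grid row by row in increasing a, and left to right within a row: each cell's successors are then already labelled.
      b=0  b=1  b=2
a=0:    L    L    W
a=1:    L    L    W
a=2:    L    L    W
a=3:    W    W    L
a=4:    W    W    L
a=5:    W    W    L
a=6:    W    W    W
Cells with no legal move (terminal, hence L): (0,0), (0,1), (1,0), (1,1), (2,0), (2,1).
The remaining L cells, each justified by listing all of its moves:
(3,2): →(0,2)(W), (3,0)(W) — all W, so L
(4,2): →(1,2)(W), (0,2)(W), (4,0)(W) — all W, so L
(5,2): →(2,2)(W), (1,2)(W), (5,0)(W) — all W, so L
Every other cell has at least one move into one of the L cells above, so it is W.
The starting position (6,2) is W: Rosa should move to (3,2), handing over an L position.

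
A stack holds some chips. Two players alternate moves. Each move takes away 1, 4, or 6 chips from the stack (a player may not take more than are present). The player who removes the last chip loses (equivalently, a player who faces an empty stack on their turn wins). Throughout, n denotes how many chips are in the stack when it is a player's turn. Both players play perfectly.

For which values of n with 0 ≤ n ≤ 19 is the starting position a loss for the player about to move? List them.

1, 3, 6, 8, 11, 13, 16, 18

Build the W/L table. Terminal = W. A non-terminal position is W if it has a move to some L; otherwise it is L.
n=0: no move; the opponent has just taken the last chip and therefore loses → W
n=1: L (sole option 0(W) is W)
n=2: W (go to 1, an L position)
n=3: L (sole option 2(W) is W)
n=4: W (go to 3, an L position)
n=5: W (go to 1, an L position)
n=6: L (options 5(W), 2(W), 0(W) are all W)
n=7: W (go to 6, an L position)
n=8: L (options 7(W), 4(W), 2(W) are all W)
n=9: W (go to 8, an L position)
n=10: W (go to 6, an L position)
n=11: L (options 10(W), 7(W), 5(W) are all W)
n=12: W (go to 11, an L position)
n=13: L (options 12(W), 9(W), 7(W) are all W)
n=14: W (go to 13, an L position)
n=15: W (go to 11, an L position)
n=16: L (options 15(W), 12(W), 10(W) are all W)
n=17: W (go to 16, an L position)
n=18: L (options 17(W), 14(W), 12(W) are all W)
n=19: W (go to 18, an L position)
Reading off the rows marked L gives the requested list; there are 8 such values of n.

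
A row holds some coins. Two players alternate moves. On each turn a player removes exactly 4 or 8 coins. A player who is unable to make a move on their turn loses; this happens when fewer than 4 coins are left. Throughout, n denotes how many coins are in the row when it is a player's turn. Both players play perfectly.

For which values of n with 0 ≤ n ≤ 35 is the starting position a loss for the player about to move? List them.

0, 1, 2, 3, 12, 13, 14, 15, 24, 25, 26, 27

Compute win/loss labels from the base case upward. A position with no move is L. Any other position is W if it can reach an L in one move, else L.
n=0: no move → L
n=1: no move → L
n=2: no move → L
n=3: no move → L
n=4: reaches L-position 0 → W
n=5: reaches L-position 1 → W
n=6: reaches L-position 2 → W
n=7: reaches L-position 3 → W
n=8: reaches L-position 0 → W
n=9: reaches L-position 1 → W
n=10: reaches L-position 2 → W
n=11: reaches L-position 3 → W
n=12: only reaches 8(W), 4(W), all W → L
n=13: only reaches 9(W), 5(W), all W → L
n=14: only reaches 10(W), 6(W), all W → L
n=15: only reaches 11(W), 7(W), all W → L
n=16: reaches L-position 12 → W
n=17: reaches L-position 13 → W
n=18: reaches L-position 14 → W
n=19: reaches L-position 15 → W
n=20: reaches L-position 12 → W
n=21: reaches L-position 13 → W
n=22: reaches L-position 14 → W
n=23: reaches L-position 15 → W
n=24: only reaches 20(W), 16(W), all W → L
n=25: only reaches 21(W), 17(W), all W → L
n=26: only reaches 22(W), 18(W), all W → L
n=27: only reaches 23(W), 19(W), all W → L
n=28: reaches L-position 24 → W
n=29: reaches L-position 25 → W
n=30: reaches L-position 26 → W
n=31: reaches L-position 27 → W
n=32: reaches L-position 24 → W
n=33: reaches L-position 25 → W
n=34: reaches L-position 26 → W
n=35: reaches L-position 27 → W
The losing starting values of n are exactly the entries labelled L in this table (12 of them).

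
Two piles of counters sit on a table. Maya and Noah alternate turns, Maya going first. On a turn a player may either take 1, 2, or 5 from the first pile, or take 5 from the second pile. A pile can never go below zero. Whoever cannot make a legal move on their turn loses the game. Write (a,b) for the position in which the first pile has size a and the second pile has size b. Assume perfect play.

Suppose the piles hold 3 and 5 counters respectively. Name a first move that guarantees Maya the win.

Label each position W (a win for the player to move) or L (a loss). A position with no legal move is L; any other position is W exactly when some move reaches an L, and L when every move reaches a W.
No move ever increases a pile, so every position that can arise here has a ≤ 3 and b ≤ 5; it is enough to label the cells with 0 ≤ a ≤ 3 and 0 ≤ b ≤ 5.
Every move lowers a or b (never raises either), so fill the grid row by row in increasing a, and left to right within a row: each cell's successors are then already labelled.
      b=0  b=1  b=2  b=3  b=4  b=5
a=0:    L    L    L    L    L    W
a=1:    W    W    W    W    W    L
a=2:    W    W    W    W    W    W
a=3:    L    L    L    L    L    W
Cells with no legal move (terminal, hence L): (0,0), (0,1), (0,2), (0,3), (0,4).
The remaining L cells, each justified by listing all of its moves:
(1,5): →(0,5)(W), (1,0)(W) — all W, so L
(3,0): →(2,0)(W), (1,0)(W) — all W, so L
(3,1): →(2,1)(W), (1,1)(W) — all W, so L
(3,2): →(2,2)(W), (1,2)(W) — all W, so L
(3,3): →(2,3)(W), (1,3)(W) — all W, so L
(3,4): →(2,4)(W), (1,4)(W) — all W, so L
Every other cell has at least one move into one of the L cells above, so it is W.
From (3,5), the L positions reachable in one move are: (1,5), (3,0). Any move reaching one of these is winning.

Move to (1,5).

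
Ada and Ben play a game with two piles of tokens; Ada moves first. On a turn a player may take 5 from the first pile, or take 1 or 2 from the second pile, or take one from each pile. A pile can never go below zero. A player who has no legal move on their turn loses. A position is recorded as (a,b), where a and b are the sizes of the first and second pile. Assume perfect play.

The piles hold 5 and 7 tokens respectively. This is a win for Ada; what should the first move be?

Build the W/L table. Terminal = L. A non-terminal position is W if it has a move to some L; otherwise it is L.
No move ever increases a pile, so every position that can arise here has a ≤ 5 and b ≤ 7; it is enough to label the cells with 0 ≤ a ≤ 5 and 0 ≤ b ≤ 7.
Every move lowers a or b (never raises either), so fill the grid row by row in increasing a, and left to right within a row: each cell's successors are then already labelled.
      b=0  b=1  b=2  b=3  b=4  b=5  b=6  b=7
a=0:    L    W    W    L    W    W    L    W
a=1:    L    W    W    L    W    W    L    W
a=2:    L    W    W    L    W    W    L    W
a=3:    L    W    W    L    W    W    L    W
a=4:    L    W    W    L    W    W    L    W
a=5:    W    W    L    W    W    L    W    W
Cells with no legal move (terminal, hence L): (0,0), (1,0), (2,0), (3,0), (4,0).
The remaining L cells, each justified by listing all of its moves:
(0,3): L (options (0,2)(W), (0,1)(W) are all W)
(0,6): L (options (0,5)(W), (0,4)(W) are all W)
(1,3): L (options (1,2)(W), (1,1)(W), (0,2)(W) are all W)
(1,6): L (options (1,5)(W), (1,4)(W), (0,5)(W) are all W)
(2,3): L (options (2,2)(W), (2,1)(W), (1,2)(W) are all W)
(2,6): L (options (2,5)(W), (2,4)(W), (1,5)(W) are all W)
(3,3): L (options (3,2)(W), (3,1)(W), (2,2)(W) are all W)
(3,6): L (options (3,5)(W), (3,4)(W), (2,5)(W) are all W)
(4,3): L (options (4,2)(W), (4,1)(W), (3,2)(W) are all W)
(4,6): L (options (4,5)(W), (4,4)(W), (3,5)(W) are all W)
(5,2): L (options (0,2)(W), (5,1)(W), (5,0)(W), (4,1)(W) are all W)
(5,5): L (options (0,5)(W), (5,4)(W), (5,3)(W), (4,4)(W) are all W)
Every other cell has at least one move into one of the L cells above, so it is W.
From (5,7), the L positions reachable in one move are: (5,5), (4,6). Any move reaching one of these is winning.

Move to (5,5).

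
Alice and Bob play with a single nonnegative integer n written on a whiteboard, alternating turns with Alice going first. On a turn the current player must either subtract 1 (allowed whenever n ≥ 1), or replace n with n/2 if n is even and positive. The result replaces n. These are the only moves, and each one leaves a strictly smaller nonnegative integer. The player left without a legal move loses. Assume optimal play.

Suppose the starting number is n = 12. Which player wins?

Alice wins.

Classify positions by backward induction: terminal positions (no move available) are L. From any other position, the mover wins iff some move reaches an L.
n=0: no move → L
n=1: can move to 0, which is L ⇒ W
n=2: the only move is to 1(W), a W ⇒ L
n=3: can move to 2, which is L ⇒ W
n=4: can move to 2, which is L ⇒ W
n=5: the only move is to 4(W), a W ⇒ L
n=6: can move to 5, which is L ⇒ W
n=7: the only move is to 6(W), a W ⇒ L
n=8: can move to 7, which is L ⇒ W
n=9: the only move is to 8(W), a W ⇒ L
n=10: can move to 5, which is L ⇒ W
n=11: the only move is to 10(W), a W ⇒ L
n=12: can move to 11, which is L ⇒ W
The starting position 12 is W: Alice should move to 11, handing over an L position.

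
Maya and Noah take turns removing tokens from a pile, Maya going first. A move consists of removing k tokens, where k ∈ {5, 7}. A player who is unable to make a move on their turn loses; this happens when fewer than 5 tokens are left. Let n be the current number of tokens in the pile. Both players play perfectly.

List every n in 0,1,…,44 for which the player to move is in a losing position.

Build the W/L table. Terminal = L. A non-terminal position is W if it has a move to some L; otherwise it is L.
n=0: no move → L
n=1: no move → L
n=2: no move → L
n=3: no move → L
n=4: no move → L
n=5: reaches L-position 0 → W
n=6: reaches L-position 1 → W
n=7: reaches L-position 2 → W
n=8: reaches L-position 3 → W
n=9: reaches L-position 4 → W
n=10: reaches L-position 3 → W
n=11: reaches L-position 4 → W
n=12: only reaches 7(W), 5(W), all W → L
n=13: only reaches 8(W), 6(W), all W → L
n=14: only reaches 9(W), 7(W), all W → L
n=15: only reaches 10(W), 8(W), all W → L
n=16: only reaches 11(W), 9(W), all W → L
n=17: reaches L-position 12 → W
n=18: reaches L-position 13 → W
n=19: reaches L-position 14 → W
n=20: reaches L-position 15 → W
n=21: reaches L-position 16 → W
n=22: reaches L-position 15 → W
n=23: reaches L-position 16 → W
n=24: only reaches 19(W), 17(W), all W → L
n=25: only reaches 20(W), 18(W), all W → L
n=26: only reaches 21(W), 19(W), all W → L
n=27: only reaches 22(W), 20(W), all W → L
n=28: only reaches 23(W), 21(W), all W → L
n=29: reaches L-position 24 → W
n=30: reaches L-position 25 → W
n=31: reaches L-position 26 → W
n=32: reaches L-position 27 → W
n=33: reaches L-position 28 → W
n=34: reaches L-position 27 → W
n=35: reaches L-position 28 → W
n=36: only reaches 31(W), 29(W), all W → L
n=37: only reaches 32(W), 30(W), all W → L
n=38: only reaches 33(W), 31(W), all W → L
n=39: only reaches 34(W), 32(W), all W → L
n=40: only reaches 35(W), 33(W), all W → L
n=41: reaches L-position 36 → W
n=42: reaches L-position 37 → W
n=43: reaches L-position 38 → W
n=44: reaches L-position 39 → W
Reading off the rows marked L gives the requested list; there are 20 such values of n.

0, 1, 2, 3, 4, 12, 13, 14, 15, 16, 24, 25, 26, 27, 28, 36, 37, 38, 39, 40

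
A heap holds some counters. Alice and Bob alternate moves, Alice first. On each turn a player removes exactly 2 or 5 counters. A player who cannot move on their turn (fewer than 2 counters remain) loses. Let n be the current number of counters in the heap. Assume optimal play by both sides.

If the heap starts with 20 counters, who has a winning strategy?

Alice wins.

Build the W/L table. Terminal = L. A non-terminal position is W if it has a move to some L; otherwise it is L.
n=0: no move → L
n=1: no move → L
n=2: can move to 0, which is L ⇒ W
n=3: can move to 1, which is L ⇒ W
n=4: the only move is to 2(W), a W ⇒ L
n=5: can move to 0, which is L ⇒ W
n=6: can move to 4, which is L ⇒ W
n=7: moves to 5(W), 2(W); every one is W ⇒ L
n=8: moves to 6(W), 3(W); every one is W ⇒ L
n=9: can move to 7, which is L ⇒ W
n=10: can move to 8, which is L ⇒ W
n=11: moves to 9(W), 6(W); every one is W ⇒ L
n=12: can move to 7, which is L ⇒ W
n=13: can move to 11, which is L ⇒ W
n=14: moves to 12(W), 9(W); every one is W ⇒ L
n=15: moves to 13(W), 10(W); every one is W ⇒ L
n=16: can move to 14, which is L ⇒ W
n=17: can move to 15, which is L ⇒ W
n=18: moves to 16(W), 13(W); every one is W ⇒ L
n=19: can move to 14, which is L ⇒ W
n=20: can move to 18, which is L ⇒ W
The starting position 20 is W: Alice should remove 2, leaving 18, handing over an L position.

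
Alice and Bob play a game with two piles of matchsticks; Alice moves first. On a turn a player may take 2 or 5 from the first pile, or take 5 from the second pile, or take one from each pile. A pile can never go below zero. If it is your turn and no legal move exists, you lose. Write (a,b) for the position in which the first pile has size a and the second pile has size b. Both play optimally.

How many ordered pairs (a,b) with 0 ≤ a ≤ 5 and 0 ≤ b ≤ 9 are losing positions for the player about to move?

Classify positions by backward induction: terminal positions (no move available) are L. From any other position, the mover wins iff some move reaches an L.
Every move lowers a or b (never raises either), so fill the grid row by row in increasing a, and left to right within a row: each cell's successors are then already labelled.
      b=0  b=1  b=2  b=3  b=4  b=5  b=6  b=7  b=8  b=9
a=0:    L    L    L    L    L    W    W    W    W    W
a=1:    L    W    W    W    W    W    L    L    L    L
a=2:    W    W    W    W    W    L    L    W    W    W
a=3:    W    L    L    L    L    L    W    W    W    W
a=4:    L    L    W    W    W    W    W    L    L    L
a=5:    W    W    W    W    W    W    L    L    W    W
Cells with no legal move (terminal, hence L): (0,0), (0,1), (0,2), (0,3), (0,4), (1,0).
The remaining L cells, each justified by listing all of its moves:
(1,6): →(1,1)(W), (0,5)(W) — all W, so L
(1,7): →(1,2)(W), (0,6)(W) — all W, so L
(1,8): →(1,3)(W), (0,7)(W) — all W, so L
(1,9): →(1,4)(W), (0,8)(W) — all W, so L
(2,5): →(0,5)(W), (2,0)(W), (1,4)(W) — all W, so L
(2,6): →(0,6)(W), (2,1)(W), (1,5)(W) — all W, so L
(3,1): →(1,1)(W), (2,0)(W) — all W, so L
(3,2): →(1,2)(W), (2,1)(W) — all W, so L
(3,3): →(1,3)(W), (2,2)(W) — all W, so L
(3,4): →(1,4)(W), (2,3)(W) — all W, so L
(3,5): →(1,5)(W), (3,0)(W), (2,4)(W) — all W, so L
(4,0): →(2,0)(W) only, which is W, so L
(4,1): →(2,1)(W), (3,0)(W) — all W, so L
(4,7): →(2,7)(W), (4,2)(W), (3,6)(W) — all W, so L
(4,8): →(2,8)(W), (4,3)(W), (3,7)(W) — all W, so L
(4,9): →(2,9)(W), (4,4)(W), (3,8)(W) — all W, so L
(5,6): →(3,6)(W), (0,6)(W), (5,1)(W), (4,5)(W) — all W, so L
(5,7): →(3,7)(W), (0,7)(W), (5,2)(W), (4,6)(W) — all W, so L
Every other cell has at least one move into one of the L cells above, so it is W.
L cells per row: a=0: 5, a=1: 5, a=2: 2, a=3: 5, a=4: 5, a=5: 2; total 24.

24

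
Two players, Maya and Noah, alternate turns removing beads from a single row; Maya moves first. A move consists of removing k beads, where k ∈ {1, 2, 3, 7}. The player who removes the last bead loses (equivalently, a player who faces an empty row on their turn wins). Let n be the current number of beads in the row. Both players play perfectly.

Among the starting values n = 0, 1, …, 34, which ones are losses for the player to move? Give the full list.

Use the standard recursion: the mover wins at a terminal position; elsewhere, the mover wins exactly when some move hands the opponent an L position.
n=0: no move; the opponent has just taken the last bead and therefore loses → W
n=1: L (sole option 0(W) is W)
n=2: W (go to 1, an L position)
n=3: W (go to 1, an L position)
n=4: W (go to 1, an L position)
n=5: L (options 4(W), 3(W), 2(W) are all W)
n=6: W (go to 5, an L position)
n=7: W (go to 5, an L position)
n=8: W (go to 5, an L position)
n=9: L (options 8(W), 7(W), 6(W), 2(W) are all W)
n=10: W (go to 9, an L position)
n=11: W (go to 9, an L position)
n=12: W (go to 9, an L position)
n=13: L (options 12(W), 11(W), 10(W), 6(W) are all W)
n=14: W (go to 13, an L position)
n=15: W (go to 13, an L position)
n=16: W (go to 13, an L position)
n=17: L (options 16(W), 15(W), 14(W), 10(W) are all W)
n=18: W (go to 17, an L position)
n=19: W (go to 17, an L position)
n=20: W (go to 17, an L position)
n=21: L (options 20(W), 19(W), 18(W), 14(W) are all W)
n=22: W (go to 21, an L position)
n=23: W (go to 21, an L position)
n=24: W (go to 21, an L position)
n=25: L (options 24(W), 23(W), 22(W), 18(W) are all W)
n=26: W (go to 25, an L position)
n=27: W (go to 25, an L position)
n=28: W (go to 25, an L position)
n=29: L (options 28(W), 27(W), 26(W), 22(W) are all W)
n=30: W (go to 29, an L position)
n=31: W (go to 29, an L position)
n=32: W (go to 29, an L position)
n=33: L (options 32(W), 31(W), 30(W), 26(W) are all W)
n=34: W (go to 33, an L position)
The losing starting values of n are exactly the entries labelled L in this table (9 of them).

1, 5, 9, 13, 17, 21, 25, 29, 33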